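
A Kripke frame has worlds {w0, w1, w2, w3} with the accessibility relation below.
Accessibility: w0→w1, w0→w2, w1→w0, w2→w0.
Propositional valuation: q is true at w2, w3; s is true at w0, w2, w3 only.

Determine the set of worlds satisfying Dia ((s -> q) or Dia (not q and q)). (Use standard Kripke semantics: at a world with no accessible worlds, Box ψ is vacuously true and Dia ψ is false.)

w0

Let φ = Dia ((s -> q) or Dia (not q and q)). Evaluate φ at each world:
  w0 (successors {w1, w2}): φ is true.
  w1 (successors {w0}): φ is false.
  w2 (successors {w0}): φ is false.
  w3 (successors ∅): φ is false.
For instance, at w2:
  At w2: Dia ((s -> q) or Dia (not q and q)) requires (s -> q) or Dia (not q and q) at some successor in {w0}.
    At w0: (s -> q) or Dia (not q and q) is false.
  So Dia ((s -> q) or Dia (not q and q)) is false at w2.
Satisfying worlds: {w0}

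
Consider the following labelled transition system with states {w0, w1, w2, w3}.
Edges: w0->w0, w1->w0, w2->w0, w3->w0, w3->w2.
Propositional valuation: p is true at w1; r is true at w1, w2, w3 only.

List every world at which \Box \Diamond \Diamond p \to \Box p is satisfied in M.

w0, w1, w2, w3

Let φ = \Box \Diamond \Diamond p \to \Box p. Evaluate φ at each world:
  w0 (successors {w0}): φ is true.
  w1 (successors {w0}): φ is true.
  w2 (successors {w0}): φ is true.
  w3 (successors {w0, w2}): φ is true.
For instance, at w3:
  At w3: \Box \Diamond \Diamond p is false, \Box p is false, so \Box \Diamond \Diamond p \to \Box p is true.
    At w3: \Box \Diamond \Diamond p requires \Diamond \Diamond p at every successor {w0, w2}.
      \Diamond \Diamond p fails at w0, so \Box \Diamond \Diamond p is false at w3.
    At w3: \Box p requires p at every successor {w0, w2}.
      p fails at w0, so \Box p is false at w3.
Satisfying worlds: {w0, w1, w2, w3}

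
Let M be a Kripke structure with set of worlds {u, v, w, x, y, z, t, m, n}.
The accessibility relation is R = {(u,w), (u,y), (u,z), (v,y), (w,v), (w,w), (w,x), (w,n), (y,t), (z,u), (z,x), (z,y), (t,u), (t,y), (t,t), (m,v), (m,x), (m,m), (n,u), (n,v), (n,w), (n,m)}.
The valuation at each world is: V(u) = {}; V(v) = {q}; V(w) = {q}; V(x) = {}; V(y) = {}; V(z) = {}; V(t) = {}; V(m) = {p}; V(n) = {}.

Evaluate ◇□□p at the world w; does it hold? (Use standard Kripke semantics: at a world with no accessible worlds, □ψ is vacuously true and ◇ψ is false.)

Yes

At w: ◇□□p requires □□p at some successor in {v, w, x, n}.
  □□p holds at x, so ◇□□p is true at w.
    At x: no accessible worlds, so □□p holds vacuously.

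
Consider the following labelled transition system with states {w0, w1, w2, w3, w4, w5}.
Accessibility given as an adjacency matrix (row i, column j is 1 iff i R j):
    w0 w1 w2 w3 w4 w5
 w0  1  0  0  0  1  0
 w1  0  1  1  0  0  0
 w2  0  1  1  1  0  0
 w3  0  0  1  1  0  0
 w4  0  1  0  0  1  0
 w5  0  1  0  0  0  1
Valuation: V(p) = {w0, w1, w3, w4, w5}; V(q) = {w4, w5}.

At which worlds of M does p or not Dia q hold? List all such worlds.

w0, w1, w2, w3, w4, w5

Recall that Dia ψ holds at a world iff ψ holds at some accessible world.
Let φ = p or not Dia q. Evaluate φ at each world:
  w0 (successors {w0, w4}): φ is true.
  w1 (successors {w1, w2}): φ is true.
  w2 (successors {w1, w2, w3}): φ is true.
  w3 (successors {w2, w3}): φ is true.
  w4 (successors {w1, w4}): φ is true.
  w5 (successors {w1, w5}): φ is true.
For instance, at w5:
  At w5: p is true, not Dia q is false, so p or not Dia q is true.
    At w5: Dia q is true, so not Dia q is false.
      At w5: Dia q requires q at some successor in {w1, w5}.
        q holds at w5, so Dia q is true at w5.
Satisfying worlds: {w0, w1, w2, w3, w4, w5}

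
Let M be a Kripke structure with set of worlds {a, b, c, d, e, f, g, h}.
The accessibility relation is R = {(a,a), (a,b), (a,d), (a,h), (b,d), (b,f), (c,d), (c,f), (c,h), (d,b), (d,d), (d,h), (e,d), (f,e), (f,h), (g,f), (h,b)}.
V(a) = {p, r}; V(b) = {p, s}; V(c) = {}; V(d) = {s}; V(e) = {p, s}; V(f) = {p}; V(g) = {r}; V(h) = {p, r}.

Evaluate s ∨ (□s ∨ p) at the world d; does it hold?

Yes

At d: s is true, □s ∨ p is false, so s ∨ (□s ∨ p) is true.
  At d: □s is false, p is false, so □s ∨ p is false.
    At d: □s requires s at every successor {b, d, h}.
      s fails at h, so □s is false at d.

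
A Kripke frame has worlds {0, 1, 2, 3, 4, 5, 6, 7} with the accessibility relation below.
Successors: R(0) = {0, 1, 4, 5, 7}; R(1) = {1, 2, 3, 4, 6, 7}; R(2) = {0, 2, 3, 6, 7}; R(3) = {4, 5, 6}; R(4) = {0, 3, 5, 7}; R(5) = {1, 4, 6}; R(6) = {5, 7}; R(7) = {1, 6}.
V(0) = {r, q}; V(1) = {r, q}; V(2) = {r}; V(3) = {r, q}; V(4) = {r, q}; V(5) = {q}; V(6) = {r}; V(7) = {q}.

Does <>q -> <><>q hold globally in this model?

Let φ = <>q -> <><>q. Evaluate φ at each world:
  0 (successors {0, 1, 4, 5, 7}): φ is true.
  1 (successors {1, 2, 3, 4, 6, 7}): φ is true.
  2 (successors {0, 2, 3, 6, 7}): φ is true.
  3 (successors {4, 5, 6}): φ is true.
  4 (successors {0, 3, 5, 7}): φ is true.
  5 (successors {1, 4, 6}): φ is true.
  6 (successors {5, 7}): φ is true.
  7 (successors {1, 6}): φ is true.
For instance, at 0:
  At 0: <>q is true, <><>q is true, so <>q -> <><>q is true.
    At 0: <>q requires q at some successor in {0, 1, 4, 5, 7}.
      q holds at 0, so <>q is true at 0.
    At 0: <><>q requires <>q at some successor in {0, 1, 4, 5, 7}.
      <>q holds at 0, so <><>q is true at 0.

Yes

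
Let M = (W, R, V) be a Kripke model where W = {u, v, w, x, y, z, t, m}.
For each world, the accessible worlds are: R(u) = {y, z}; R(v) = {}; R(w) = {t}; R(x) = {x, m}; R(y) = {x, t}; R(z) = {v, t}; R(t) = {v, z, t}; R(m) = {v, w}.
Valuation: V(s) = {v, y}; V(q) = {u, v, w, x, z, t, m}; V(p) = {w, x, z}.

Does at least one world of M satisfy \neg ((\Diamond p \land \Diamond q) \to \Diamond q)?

No

Recall that \Diamond ψ holds at a world iff ψ holds at some accessible world.
Let φ = \neg ((\Diamond p \land \Diamond q) \to \Diamond q). Evaluate φ at each world:
  u (successors {y, z}): φ is false.
  v (successors ∅): φ is false.
  w (successors {t}): φ is false.
  x (successors {x, m}): φ is false.
  y (successors {x, t}): φ is false.
  z (successors {v, t}): φ is false.
  t (successors {v, z, t}): φ is false.
  m (successors {v, w}): φ is false.
For instance, at m:
  At m: (\Diamond p \land \Diamond q) \to \Diamond q is true, so \neg ((\Diamond p \land \Diamond q) \to \Diamond q) is false.
    At m: \Diamond p \land \Diamond q is true, \Diamond q is true, so (\Diamond p \land \Diamond q) \to \Diamond q is true.
      At m: \Diamond p is true, \Diamond q is true, so \Diamond p \land \Diamond q is true.
      At m: \Diamond q requires q at some successor in {v, w}.
        q holds at v, so \Diamond q is true at m.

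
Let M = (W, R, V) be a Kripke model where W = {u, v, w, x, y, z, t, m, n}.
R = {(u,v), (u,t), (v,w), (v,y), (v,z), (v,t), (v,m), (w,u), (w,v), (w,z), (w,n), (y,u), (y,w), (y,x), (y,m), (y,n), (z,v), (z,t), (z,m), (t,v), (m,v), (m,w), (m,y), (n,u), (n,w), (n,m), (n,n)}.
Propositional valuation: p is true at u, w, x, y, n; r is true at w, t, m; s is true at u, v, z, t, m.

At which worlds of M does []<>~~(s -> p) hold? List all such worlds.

Let φ = []<>~~(s -> p). Evaluate φ at each world:
  u (successors {v, t}): φ is false.
  v (successors {w, y, z, t, m}): φ is false.
  w (successors {u, v, z, n}): φ is false.
  x (successors ∅): φ is true.
  y (successors {u, w, x, m, n}): φ is false.
  z (successors {v, t, m}): φ is false.
  t (successors {v}): φ is true.
  m (successors {v, w, y}): φ is true.
  n (successors {u, w, m, n}): φ is false.
For instance, at y:
  At y: []<>~~(s -> p) requires <>~~(s -> p) at every successor {u, w, x, m, n}.
    <>~~(s -> p) fails at u, so []<>~~(s -> p) is false at y.
      At u: <>~~(s -> p) requires ~~(s -> p) at some successor in {v, t}.
        At v: ~~(s -> p) is false.
        At t: ~~(s -> p) is false.
      So <>~~(s -> p) is false at u.
Satisfying worlds: {x, t, m}

x, t, m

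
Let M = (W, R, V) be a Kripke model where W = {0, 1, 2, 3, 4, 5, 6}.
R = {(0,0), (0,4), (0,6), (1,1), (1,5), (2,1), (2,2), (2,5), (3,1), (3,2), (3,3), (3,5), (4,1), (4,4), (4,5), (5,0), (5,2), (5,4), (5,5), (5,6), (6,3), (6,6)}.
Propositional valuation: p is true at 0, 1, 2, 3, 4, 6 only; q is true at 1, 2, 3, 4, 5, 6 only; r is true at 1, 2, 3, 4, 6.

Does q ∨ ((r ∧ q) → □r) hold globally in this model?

Let φ = q ∨ ((r ∧ q) → □r). Evaluate φ at each world:
  0 (successors {0, 4, 6}): φ is true.
  1 (successors {1, 5}): φ is true.
  2 (successors {1, 2, 5}): φ is true.
  3 (successors {1, 2, 3, 5}): φ is true.
  4 (successors {1, 4, 5}): φ is true.
  5 (successors {0, 2, 4, 5, 6}): φ is true.
  6 (successors {3, 6}): φ is true.
For instance, at 6:
  At 6: q is true, (r ∧ q) → □r is true, so q ∨ ((r ∧ q) → □r) is true.
    At 6: r ∧ q is true, □r is true, so (r ∧ q) → □r is true.
      At 6: □r requires r at every successor {3, 6}.
        At 3: r is true.
        At 6: r is true.
      So □r is true at 6.

Yes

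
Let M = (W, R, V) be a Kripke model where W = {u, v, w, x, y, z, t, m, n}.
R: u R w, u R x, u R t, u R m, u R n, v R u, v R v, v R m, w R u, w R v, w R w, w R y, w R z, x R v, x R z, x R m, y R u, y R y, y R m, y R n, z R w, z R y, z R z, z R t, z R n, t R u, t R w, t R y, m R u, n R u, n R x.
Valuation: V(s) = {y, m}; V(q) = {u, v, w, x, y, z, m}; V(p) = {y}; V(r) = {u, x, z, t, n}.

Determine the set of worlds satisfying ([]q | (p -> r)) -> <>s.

u, v, w, x, y, z, t

Let φ = ([]q | (p -> r)) -> <>s. Evaluate φ at each world:
  u (successors {w, x, t, m, n}): φ is true.
  v (successors {u, v, m}): φ is true.
  w (successors {u, v, w, y, z}): φ is true.
  x (successors {v, z, m}): φ is true.
  y (successors {u, y, m, n}): φ is true.
  z (successors {w, y, z, t, n}): φ is true.
  t (successors {u, w, y}): φ is true.
  m (successors {u}): φ is false.
  n (successors {u, x}): φ is false.
For instance, at u:
  At u: []q | (p -> r) is true, <>s is true, so ([]q | (p -> r)) -> <>s is true.
    At u: []q is false, p -> r is true, so []q | (p -> r) is true.
      At u: []q requires q at every successor {w, x, t, m, n}.
        q fails at t, so []q is false at u.
    At u: <>s requires s at some successor in {w, x, t, m, n}.
      s holds at m, so <>s is true at u.
Satisfying worlds: {u, v, w, x, y, z, t}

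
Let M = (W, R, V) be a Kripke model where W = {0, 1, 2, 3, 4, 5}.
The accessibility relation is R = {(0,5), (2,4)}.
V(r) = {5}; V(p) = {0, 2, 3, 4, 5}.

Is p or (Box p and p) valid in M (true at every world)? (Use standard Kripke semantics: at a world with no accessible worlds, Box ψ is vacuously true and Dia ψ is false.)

Let φ = p or (Box p and p). Evaluate φ at each world:
  0 (successors {5}): φ is true.
  1 (successors ∅): φ is false.
  2 (successors {4}): φ is true.
  3 (successors ∅): φ is true.
  4 (successors ∅): φ is true.
  5 (successors ∅): φ is true.
Detail at 1 (counterexample):
  At 1: p is false, Box p and p is false, so p or (Box p and p) is false.
    At 1: Box p is true, p is false, so Box p and p is false.
      At 1: no accessible worlds, so Box p holds vacuously.

No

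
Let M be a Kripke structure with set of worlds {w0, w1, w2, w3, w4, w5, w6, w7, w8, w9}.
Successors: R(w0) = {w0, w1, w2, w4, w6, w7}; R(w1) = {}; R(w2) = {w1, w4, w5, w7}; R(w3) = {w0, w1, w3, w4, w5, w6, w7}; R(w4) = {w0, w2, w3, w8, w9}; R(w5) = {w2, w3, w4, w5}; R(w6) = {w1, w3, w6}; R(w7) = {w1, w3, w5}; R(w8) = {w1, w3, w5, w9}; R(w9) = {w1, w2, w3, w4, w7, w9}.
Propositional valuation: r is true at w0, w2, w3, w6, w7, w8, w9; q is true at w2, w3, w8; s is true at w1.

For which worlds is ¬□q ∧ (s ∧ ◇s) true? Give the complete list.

Recall that □ψ holds at a world iff ψ holds at every accessible world, and ◇ψ holds iff ψ holds at some accessible world.
Let φ = ¬□q ∧ (s ∧ ◇s). Evaluate φ at each world:
  w0 (successors {w0, w1, w2, w4, w6, w7}): φ is false.
  w1 (successors ∅): φ is false.
  w2 (successors {w1, w4, w5, w7}): φ is false.
  w3 (successors {w0, w1, w3, w4, w5, w6, w7}): φ is false.
  w4 (successors {w0, w2, w3, w8, w9}): φ is false.
  w5 (successors {w2, w3, w4, w5}): φ is false.
  w6 (successors {w1, w3, w6}): φ is false.
  w7 (successors {w1, w3, w5}): φ is false.
  w8 (successors {w1, w3, w5, w9}): φ is false.
  w9 (successors {w1, w2, w3, w4, w7, w9}): φ is false.
For instance, at w4:
  At w4: ¬□q is true, s ∧ ◇s is false, so ¬□q ∧ (s ∧ ◇s) is false.
    At w4: □q is false, so ¬□q is true.
      At w4: □q requires q at every successor {w0, w2, w3, w8, w9}.
        q fails at w0, so □q is false at w4.
    At w4: s is false, ◇s is false, so s ∧ ◇s is false.
      At w4: ◇s requires s at some successor in {w0, w2, w3, w8, w9}.
        At w0: s is false.
        At w2: s is false.
        At w3: s is false.
        At w8: s is false.
        At w9: s is false.
      So ◇s is false at w4.
Satisfying worlds: none.

none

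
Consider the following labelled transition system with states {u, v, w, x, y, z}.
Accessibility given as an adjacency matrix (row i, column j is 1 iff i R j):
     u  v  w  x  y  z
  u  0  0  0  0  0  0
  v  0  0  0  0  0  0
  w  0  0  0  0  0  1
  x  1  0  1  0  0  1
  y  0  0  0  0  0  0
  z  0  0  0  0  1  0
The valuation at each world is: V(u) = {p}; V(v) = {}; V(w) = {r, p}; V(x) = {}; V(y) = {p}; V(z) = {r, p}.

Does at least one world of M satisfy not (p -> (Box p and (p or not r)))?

No

Let φ = not (p -> (Box p and (p or not r))). Evaluate φ at each world:
  u (successors ∅): φ is false.
  v (successors ∅): φ is false.
  w (successors {z}): φ is false.
  x (successors {u, w, z}): φ is false.
  y (successors ∅): φ is false.
  z (successors {y}): φ is false.
For instance, at z:
  At z: p -> (Box p and (p or not r)) is true, so not (p -> (Box p and (p or not r))) is false.
    At z: p is true, Box p and (p or not r) is true, so p -> (Box p and (p or not r)) is true.
      At z: Box p is true, p or not r is true, so Box p and (p or not r) is true.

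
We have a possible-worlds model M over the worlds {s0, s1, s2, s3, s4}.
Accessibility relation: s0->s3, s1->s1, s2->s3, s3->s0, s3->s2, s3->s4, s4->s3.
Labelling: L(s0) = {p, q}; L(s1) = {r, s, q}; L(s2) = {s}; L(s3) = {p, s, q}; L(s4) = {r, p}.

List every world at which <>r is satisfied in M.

Let φ = <>r. Evaluate φ at each world:
  s0 (successors {s3}): φ is false.
  s1 (successors {s1}): φ is true.
  s2 (successors {s3}): φ is false.
  s3 (successors {s0, s2, s4}): φ is true.
  s4 (successors {s3}): φ is false.
For instance, at s1:
  At s1: <>r requires r at some successor in {s1}.
    r holds at s1, so <>r is true at s1.
Satisfying worlds: {s1, s3}

s1, s3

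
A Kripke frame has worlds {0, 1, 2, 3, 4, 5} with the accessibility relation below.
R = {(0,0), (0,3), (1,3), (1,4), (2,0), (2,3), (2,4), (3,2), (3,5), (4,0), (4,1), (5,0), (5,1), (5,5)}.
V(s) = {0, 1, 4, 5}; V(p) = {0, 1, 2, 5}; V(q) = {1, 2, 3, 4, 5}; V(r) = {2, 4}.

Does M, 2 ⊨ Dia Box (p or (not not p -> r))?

Yes

At 2: Dia Box (p or (not not p -> r)) requires Box (p or (not not p -> r)) at some successor in {0, 3, 4}.
  Box (p or (not not p -> r)) holds at 0, so Dia Box (p or (not not p -> r)) is true at 2.
    At 0: Box (p or (not not p -> r)) requires p or (not not p -> r) at every successor {0, 3}.
      At 0: p or (not not p -> r) is true.
      At 3: p or (not not p -> r) is true.
    So Box (p or (not not p -> r)) is true at 0.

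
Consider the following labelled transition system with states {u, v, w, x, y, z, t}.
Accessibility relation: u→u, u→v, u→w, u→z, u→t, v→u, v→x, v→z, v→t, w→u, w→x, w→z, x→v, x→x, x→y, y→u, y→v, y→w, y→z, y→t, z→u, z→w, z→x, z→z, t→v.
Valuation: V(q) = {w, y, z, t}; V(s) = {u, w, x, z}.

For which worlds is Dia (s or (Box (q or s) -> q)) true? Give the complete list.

u, v, w, x, y, z

Let φ = Dia (s or (Box (q or s) -> q)). Evaluate φ at each world:
  u (successors {u, v, w, z, t}): φ is true.
  v (successors {u, x, z, t}): φ is true.
  w (successors {u, x, z}): φ is true.
  x (successors {v, x, y}): φ is true.
  y (successors {u, v, w, z, t}): φ is true.
  z (successors {u, w, x, z}): φ is true.
  t (successors {v}): φ is false.
For instance, at u:
  At u: Dia (s or (Box (q or s) -> q)) requires s or (Box (q or s) -> q) at some successor in {u, v, w, z, t}.
    s or (Box (q or s) -> q) holds at u, so Dia (s or (Box (q or s) -> q)) is true at u.
      At u: s is true, Box (q or s) -> q is true, so s or (Box (q or s) -> q) is true.
Satisfying worlds: {u, v, w, x, y, z}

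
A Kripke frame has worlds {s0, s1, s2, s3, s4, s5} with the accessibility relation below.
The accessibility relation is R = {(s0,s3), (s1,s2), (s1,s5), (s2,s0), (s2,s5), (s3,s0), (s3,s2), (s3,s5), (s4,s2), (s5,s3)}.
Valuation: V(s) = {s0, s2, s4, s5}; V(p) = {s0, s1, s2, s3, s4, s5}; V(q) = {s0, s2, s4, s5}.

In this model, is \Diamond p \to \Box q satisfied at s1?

Yes

At s1: \Diamond p is true, \Box q is true, so \Diamond p \to \Box q is true.
  At s1: \Diamond p requires p at some successor in {s2, s5}.
    p holds at s2, so \Diamond p is true at s1.
  At s1: \Box q requires q at every successor {s2, s5}.
    At s2: q is true.
    At s5: q is true.
  So \Box q is true at s1.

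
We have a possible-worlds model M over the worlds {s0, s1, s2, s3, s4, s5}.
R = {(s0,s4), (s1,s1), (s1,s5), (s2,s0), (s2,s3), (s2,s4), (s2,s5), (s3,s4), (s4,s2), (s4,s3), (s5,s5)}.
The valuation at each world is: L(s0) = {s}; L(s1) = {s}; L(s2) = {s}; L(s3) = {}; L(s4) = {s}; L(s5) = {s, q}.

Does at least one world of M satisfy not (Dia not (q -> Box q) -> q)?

Recall that Box ψ holds at a world iff ψ holds at every accessible world, and Dia ψ holds iff ψ holds at some accessible world.
Let φ = not (Dia not (q -> Box q) -> q). Evaluate φ at each world:
  s0 (successors {s4}): φ is false.
  s1 (successors {s1, s5}): φ is false.
  s2 (successors {s0, s3, s4, s5}): φ is false.
  s3 (successors {s4}): φ is false.
  s4 (successors {s2, s3}): φ is false.
  s5 (successors {s5}): φ is false.
For instance, at s4:
  At s4: Dia not (q -> Box q) -> q is true, so not (Dia not (q -> Box q) -> q) is false.
    At s4: Dia not (q -> Box q) is false, q is false, so Dia not (q -> Box q) -> q is true.
      At s4: Dia not (q -> Box q) requires not (q -> Box q) at some successor in {s2, s3}.
        At s2: not (q -> Box q) is false.
        At s3: not (q -> Box q) is false.
      So Dia not (q -> Box q) is false at s4.

No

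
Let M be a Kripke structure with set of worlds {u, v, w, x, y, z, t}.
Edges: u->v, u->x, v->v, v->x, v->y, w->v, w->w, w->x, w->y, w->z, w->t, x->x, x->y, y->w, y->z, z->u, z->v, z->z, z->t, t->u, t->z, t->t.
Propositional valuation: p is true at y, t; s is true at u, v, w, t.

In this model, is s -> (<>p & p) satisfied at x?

Yes

At x: s is false, <>p & p is false, so s -> (<>p & p) is true.
  At x: <>p is true, p is false, so <>p & p is false.
    At x: <>p requires p at some successor in {x, y}.
      p holds at y, so <>p is true at x.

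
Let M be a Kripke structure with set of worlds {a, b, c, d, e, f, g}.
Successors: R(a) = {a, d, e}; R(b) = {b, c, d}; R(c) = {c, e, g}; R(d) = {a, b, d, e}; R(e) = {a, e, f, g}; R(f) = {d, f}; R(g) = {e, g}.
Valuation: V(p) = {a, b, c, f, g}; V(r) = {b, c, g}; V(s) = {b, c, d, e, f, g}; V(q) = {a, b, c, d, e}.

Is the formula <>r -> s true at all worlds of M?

Yes

Recall that <>ψ holds at a world iff ψ holds at some accessible world.
Let φ = <>r -> s. Evaluate φ at each world:
  a (successors {a, d, e}): φ is true.
  b (successors {b, c, d}): φ is true.
  c (successors {c, e, g}): φ is true.
  d (successors {a, b, d, e}): φ is true.
  e (successors {a, e, f, g}): φ is true.
  f (successors {d, f}): φ is true.
  g (successors {e, g}): φ is true.
For instance, at b:
  At b: <>r is true, s is true, so <>r -> s is true.
    At b: <>r requires r at some successor in {b, c, d}.
      r holds at b, so <>r is true at b.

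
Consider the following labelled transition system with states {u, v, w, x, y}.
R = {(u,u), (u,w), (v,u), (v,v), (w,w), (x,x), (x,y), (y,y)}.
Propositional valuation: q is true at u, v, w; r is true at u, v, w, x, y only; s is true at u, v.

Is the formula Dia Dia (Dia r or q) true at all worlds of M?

Yes

Let φ = Dia Dia (Dia r or q). Evaluate φ at each world:
  u (successors {u, w}): φ is true.
  v (successors {u, v}): φ is true.
  w (successors {w}): φ is true.
  x (successors {x, y}): φ is true.
  y (successors {y}): φ is true.
For instance, at u:
  At u: Dia Dia (Dia r or q) requires Dia (Dia r or q) at some successor in {u, w}.
    Dia (Dia r or q) holds at u, so Dia Dia (Dia r or q) is true at u.
      At u: Dia (Dia r or q) requires Dia r or q at some successor in {u, w}.
        Dia r or q holds at u, so Dia (Dia r or q) is true at u.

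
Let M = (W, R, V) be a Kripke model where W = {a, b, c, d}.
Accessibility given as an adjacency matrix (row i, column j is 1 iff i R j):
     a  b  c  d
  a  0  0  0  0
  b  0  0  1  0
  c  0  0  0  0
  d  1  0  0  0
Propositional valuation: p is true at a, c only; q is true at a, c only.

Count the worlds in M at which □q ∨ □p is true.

4

Let φ = □q ∨ □p. Evaluate φ at each world:
  a (successors ∅): φ is true.
  b (successors {c}): φ is true.
  c (successors ∅): φ is true.
  d (successors {a}): φ is true.
For instance, at d:
  At d: □q is true, □p is true, so □q ∨ □p is true.
    At d: □q requires q at every successor {a}.
      At a: q is true.
    So □q is true at d.
    At d: □p requires p at every successor {a}.
      At a: p is true.
    So □p is true at d.
Satisfying worlds: {a, b, c, d}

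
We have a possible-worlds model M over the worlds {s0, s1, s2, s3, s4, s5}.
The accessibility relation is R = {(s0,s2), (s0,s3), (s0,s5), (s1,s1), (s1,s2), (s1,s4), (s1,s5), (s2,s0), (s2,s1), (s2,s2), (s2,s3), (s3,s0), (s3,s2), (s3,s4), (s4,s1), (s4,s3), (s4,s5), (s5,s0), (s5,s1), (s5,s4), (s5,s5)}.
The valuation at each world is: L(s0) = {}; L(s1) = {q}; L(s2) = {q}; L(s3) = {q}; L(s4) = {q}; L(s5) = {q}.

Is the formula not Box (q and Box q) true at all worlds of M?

Recall that Box ψ holds at a world iff ψ holds at every accessible world, and Dia ψ holds iff ψ holds at some accessible world.
Let φ = not Box (q and Box q). Evaluate φ at each world:
  s0 (successors {s2, s3, s5}): φ is true.
  s1 (successors {s1, s2, s4, s5}): φ is true.
  s2 (successors {s0, s1, s2, s3}): φ is true.
  s3 (successors {s0, s2, s4}): φ is true.
  s4 (successors {s1, s3, s5}): φ is true.
  s5 (successors {s0, s1, s4, s5}): φ is true.
For instance, at s0:
  At s0: Box (q and Box q) is false, so not Box (q and Box q) is true.
    At s0: Box (q and Box q) requires q and Box q at every successor {s2, s3, s5}.
      q and Box q fails at s2, so Box (q and Box q) is false at s0.

Yes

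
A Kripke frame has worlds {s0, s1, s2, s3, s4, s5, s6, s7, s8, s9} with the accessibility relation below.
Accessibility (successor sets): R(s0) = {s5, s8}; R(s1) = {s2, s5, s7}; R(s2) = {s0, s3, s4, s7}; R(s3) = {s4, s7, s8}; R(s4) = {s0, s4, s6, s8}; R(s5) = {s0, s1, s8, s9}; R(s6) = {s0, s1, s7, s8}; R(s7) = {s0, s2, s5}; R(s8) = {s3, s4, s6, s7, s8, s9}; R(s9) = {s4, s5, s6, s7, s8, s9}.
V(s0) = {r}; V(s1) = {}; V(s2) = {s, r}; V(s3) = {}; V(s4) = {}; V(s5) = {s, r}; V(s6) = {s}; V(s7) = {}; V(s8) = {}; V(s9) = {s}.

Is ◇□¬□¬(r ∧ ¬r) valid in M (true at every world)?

Recall that □ψ holds at a world iff ψ holds at every accessible world, and ◇ψ holds iff ψ holds at some accessible world.
Let φ = ◇□¬□¬(r ∧ ¬r). Evaluate φ at each world:
  s0 (successors {s5, s8}): φ is false.
  s1 (successors {s2, s5, s7}): φ is false.
  s2 (successors {s0, s3, s4, s7}): φ is false.
  s3 (successors {s4, s7, s8}): φ is false.
  s4 (successors {s0, s4, s6, s8}): φ is false.
  s5 (successors {s0, s1, s8, s9}): φ is false.
  s6 (successors {s0, s1, s7, s8}): φ is false.
  s7 (successors {s0, s2, s5}): φ is false.
  s8 (successors {s3, s4, s6, s7, s8, s9}): φ is false.
  s9 (successors {s4, s5, s6, s7, s8, s9}): φ is false.
Detail at s0 (counterexample):
  At s0: ◇□¬□¬(r ∧ ¬r) requires □¬□¬(r ∧ ¬r) at some successor in {s5, s8}.
    At s5: □¬□¬(r ∧ ¬r) is false.
    At s8: □¬□¬(r ∧ ¬r) is false.
  So ◇□¬□¬(r ∧ ¬r) is false at s0.

No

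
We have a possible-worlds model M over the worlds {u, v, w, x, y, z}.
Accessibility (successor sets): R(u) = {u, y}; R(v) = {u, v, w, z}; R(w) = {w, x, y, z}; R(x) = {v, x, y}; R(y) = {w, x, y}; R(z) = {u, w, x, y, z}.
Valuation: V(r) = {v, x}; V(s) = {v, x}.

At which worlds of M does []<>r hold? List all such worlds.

Let φ = []<>r. Evaluate φ at each world:
  u (successors {u, y}): φ is false.
  v (successors {u, v, w, z}): φ is false.
  w (successors {w, x, y, z}): φ is true.
  x (successors {v, x, y}): φ is true.
  y (successors {w, x, y}): φ is true.
  z (successors {u, w, x, y, z}): φ is false.
For instance, at x:
  At x: []<>r requires <>r at every successor {v, x, y}.
      At v: <>r requires r at some successor in {u, v, w, z}.
        r holds at v, so <>r is true at v.
      At x: <>r requires r at some successor in {v, x, y}.
        r holds at v, so <>r is true at x.
      At y: <>r requires r at some successor in {w, x, y}.
        r holds at x, so <>r is true at y.
  So []<>r is true at x.
Satisfying worlds: {w, x, y}

w, x, y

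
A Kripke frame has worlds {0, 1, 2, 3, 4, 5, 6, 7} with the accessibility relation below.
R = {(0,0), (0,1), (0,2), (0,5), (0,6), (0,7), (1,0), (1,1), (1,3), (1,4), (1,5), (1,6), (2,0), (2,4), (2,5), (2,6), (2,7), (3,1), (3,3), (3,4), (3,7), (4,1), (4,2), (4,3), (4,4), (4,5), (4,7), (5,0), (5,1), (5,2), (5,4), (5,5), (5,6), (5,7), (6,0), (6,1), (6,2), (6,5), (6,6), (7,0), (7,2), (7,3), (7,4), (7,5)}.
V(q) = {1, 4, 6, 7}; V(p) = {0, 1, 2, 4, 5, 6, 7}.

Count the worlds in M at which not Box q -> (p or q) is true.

7

Let φ = not Box q -> (p or q). Evaluate φ at each world:
  0 (successors {0, 1, 2, 5, 6, 7}): φ is true.
  1 (successors {0, 1, 3, 4, 5, 6}): φ is true.
  2 (successors {0, 4, 5, 6, 7}): φ is true.
  3 (successors {1, 3, 4, 7}): φ is false.
  4 (successors {1, 2, 3, 4, 5, 7}): φ is true.
  5 (successors {0, 1, 2, 4, 5, 6, 7}): φ is true.
  6 (successors {0, 1, 2, 5, 6}): φ is true.
  7 (successors {0, 2, 3, 4, 5}): φ is true.
For instance, at 1:
  At 1: not Box q is true, p or q is true, so not Box q -> (p or q) is true.
    At 1: Box q is false, so not Box q is true.
      At 1: Box q requires q at every successor {0, 1, 3, 4, 5, 6}.
        q fails at 0, so Box q is false at 1.
Satisfying worlds: {0, 1, 2, 4, 5, 6, 7}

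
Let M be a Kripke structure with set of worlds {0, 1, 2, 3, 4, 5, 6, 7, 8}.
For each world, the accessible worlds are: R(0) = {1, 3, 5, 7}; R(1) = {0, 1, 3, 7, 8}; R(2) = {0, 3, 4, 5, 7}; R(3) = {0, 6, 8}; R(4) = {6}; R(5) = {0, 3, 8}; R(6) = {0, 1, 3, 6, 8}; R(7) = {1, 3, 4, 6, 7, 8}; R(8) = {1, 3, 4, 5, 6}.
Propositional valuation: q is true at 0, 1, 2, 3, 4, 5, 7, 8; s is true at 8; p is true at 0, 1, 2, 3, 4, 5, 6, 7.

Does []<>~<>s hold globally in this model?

No

Let φ = []<>~<>s. Evaluate φ at each world:
  0 (successors {1, 3, 5, 7}): φ is true.
  1 (successors {0, 1, 3, 7, 8}): φ is false.
  2 (successors {0, 3, 4, 5, 7}): φ is false.
  3 (successors {0, 6, 8}): φ is false.
  4 (successors {6}): φ is true.
  5 (successors {0, 3, 8}): φ is false.
  6 (successors {0, 1, 3, 6, 8}): φ is false.
  7 (successors {1, 3, 4, 6, 7, 8}): φ is false.
  8 (successors {1, 3, 4, 5, 6}): φ is false.
Detail at 1 (counterexample):
  At 1: []<>~<>s requires <>~<>s at every successor {0, 1, 3, 7, 8}.
    <>~<>s fails at 0, so []<>~<>s is false at 1.
      At 0: <>~<>s requires ~<>s at some successor in {1, 3, 5, 7}.
        At 1: ~<>s is false.
        At 3: ~<>s is false.
        At 5: ~<>s is false.
        At 7: ~<>s is false.
      So <>~<>s is false at 0.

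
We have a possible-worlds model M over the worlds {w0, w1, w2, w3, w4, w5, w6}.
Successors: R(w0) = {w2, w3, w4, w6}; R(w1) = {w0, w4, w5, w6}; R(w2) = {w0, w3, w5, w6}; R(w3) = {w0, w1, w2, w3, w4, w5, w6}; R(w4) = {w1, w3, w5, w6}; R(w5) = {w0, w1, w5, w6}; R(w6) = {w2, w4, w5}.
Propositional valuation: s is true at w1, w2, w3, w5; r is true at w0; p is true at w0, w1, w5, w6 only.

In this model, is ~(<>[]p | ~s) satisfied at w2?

No

Recall that []ψ holds at a world iff ψ holds at every accessible world, and <>ψ holds iff ψ holds at some accessible world.
At w2: <>[]p | ~s is true, so ~(<>[]p | ~s) is false.
  At w2: <>[]p is true, ~s is false, so <>[]p | ~s is true.
    At w2: <>[]p requires []p at some successor in {w0, w3, w5, w6}.
      []p holds at w5, so <>[]p is true at w2.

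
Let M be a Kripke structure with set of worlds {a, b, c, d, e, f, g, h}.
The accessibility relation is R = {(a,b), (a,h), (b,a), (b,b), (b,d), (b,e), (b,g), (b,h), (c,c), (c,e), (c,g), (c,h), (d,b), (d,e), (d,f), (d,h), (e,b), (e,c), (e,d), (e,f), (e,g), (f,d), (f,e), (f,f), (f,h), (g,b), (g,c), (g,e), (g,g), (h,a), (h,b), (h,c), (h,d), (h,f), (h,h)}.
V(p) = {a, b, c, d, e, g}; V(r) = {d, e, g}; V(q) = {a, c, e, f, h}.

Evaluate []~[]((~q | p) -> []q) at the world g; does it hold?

Recall that []ψ holds at a world iff ψ holds at every accessible world, and <>ψ holds iff ψ holds at some accessible world.
At g: []~[]((~q | p) -> []q) requires ~[]((~q | p) -> []q) at every successor {b, c, e, g}.
  At b: ~[]((~q | p) -> []q) is true.
  At c: ~[]((~q | p) -> []q) is true.
  At e: ~[]((~q | p) -> []q) is true.
  At g: ~[]((~q | p) -> []q) is true.
So []~[]((~q | p) -> []q) is true at g.

Yes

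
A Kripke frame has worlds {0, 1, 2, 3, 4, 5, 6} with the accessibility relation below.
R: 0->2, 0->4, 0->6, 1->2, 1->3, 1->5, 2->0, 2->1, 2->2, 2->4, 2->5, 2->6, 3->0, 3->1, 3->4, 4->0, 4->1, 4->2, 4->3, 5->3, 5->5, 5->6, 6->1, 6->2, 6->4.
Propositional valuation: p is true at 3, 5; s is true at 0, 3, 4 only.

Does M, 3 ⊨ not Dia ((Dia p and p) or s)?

No

At 3: Dia ((Dia p and p) or s) is true, so not Dia ((Dia p and p) or s) is false.
  At 3: Dia ((Dia p and p) or s) requires (Dia p and p) or s at some successor in {0, 1, 4}.
    (Dia p and p) or s holds at 0, so Dia ((Dia p and p) or s) is true at 3.
      At 0: Dia p and p is false, s is true, so (Dia p and p) or s is true.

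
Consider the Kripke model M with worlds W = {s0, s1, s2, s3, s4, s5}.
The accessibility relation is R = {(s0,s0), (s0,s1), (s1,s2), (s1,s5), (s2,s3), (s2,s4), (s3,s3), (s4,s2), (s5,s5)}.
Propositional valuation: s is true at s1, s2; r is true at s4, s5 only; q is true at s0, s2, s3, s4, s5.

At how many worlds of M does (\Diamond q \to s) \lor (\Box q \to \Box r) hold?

Let φ = (\Diamond q \to s) \lor (\Box q \to \Box r). Evaluate φ at each world:
  s0 (successors {s0, s1}): φ is true.
  s1 (successors {s2, s5}): φ is true.
  s2 (successors {s3, s4}): φ is true.
  s3 (successors {s3}): φ is false.
  s4 (successors {s2}): φ is false.
  s5 (successors {s5}): φ is true.
For instance, at s0:
  At s0: \Diamond q \to s is false, \Box q \to \Box r is true, so (\Diamond q \to s) \lor (\Box q \to \Box r) is true.
    At s0: \Diamond q is true, s is false, so \Diamond q \to s is false.
      At s0: \Diamond q requires q at some successor in {s0, s1}.
        q holds at s0, so \Diamond q is true at s0.
    At s0: \Box q is false, \Box r is false, so \Box q \to \Box r is true.
      At s0: \Box q requires q at every successor {s0, s1}.
        q fails at s1, so \Box q is false at s0.
      At s0: \Box r requires r at every successor {s0, s1}.
        r fails at s0, so \Box r is false at s0.
Satisfying worlds: {s0, s1, s2, s5}

4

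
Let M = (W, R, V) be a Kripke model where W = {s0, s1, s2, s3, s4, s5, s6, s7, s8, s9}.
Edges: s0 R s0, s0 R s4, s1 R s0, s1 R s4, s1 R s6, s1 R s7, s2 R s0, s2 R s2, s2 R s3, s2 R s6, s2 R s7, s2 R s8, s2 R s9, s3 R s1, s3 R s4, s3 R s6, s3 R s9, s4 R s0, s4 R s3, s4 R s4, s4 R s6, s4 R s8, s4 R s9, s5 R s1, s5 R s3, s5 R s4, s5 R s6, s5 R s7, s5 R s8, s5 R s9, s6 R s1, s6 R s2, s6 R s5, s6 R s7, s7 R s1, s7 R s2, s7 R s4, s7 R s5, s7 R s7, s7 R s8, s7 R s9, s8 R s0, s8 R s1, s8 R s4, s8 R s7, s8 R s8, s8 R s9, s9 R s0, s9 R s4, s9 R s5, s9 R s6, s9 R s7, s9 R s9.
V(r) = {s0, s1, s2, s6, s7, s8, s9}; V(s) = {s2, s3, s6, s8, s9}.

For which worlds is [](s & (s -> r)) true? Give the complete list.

Recall that []ψ holds at a world iff ψ holds at every accessible world, and <>ψ holds iff ψ holds at some accessible world.
Let φ = [](s & (s -> r)). Evaluate φ at each world:
  s0 (successors {s0, s4}): φ is false.
  s1 (successors {s0, s4, s6, s7}): φ is false.
  s2 (successors {s0, s2, s3, s6, s7, s8, s9}): φ is false.
  s3 (successors {s1, s4, s6, s9}): φ is false.
  s4 (successors {s0, s3, s4, s6, s8, s9}): φ is false.
  s5 (successors {s1, s3, s4, s6, s7, s8, s9}): φ is false.
  s6 (successors {s1, s2, s5, s7}): φ is false.
  s7 (successors {s1, s2, s4, s5, s7, s8, s9}): φ is false.
  s8 (successors {s0, s1, s4, s7, s8, s9}): φ is false.
  s9 (successors {s0, s4, s5, s6, s7, s9}): φ is false.
For instance, at s3:
  At s3: [](s & (s -> r)) requires s & (s -> r) at every successor {s1, s4, s6, s9}.
    s & (s -> r) fails at s1, so [](s & (s -> r)) is false at s3.
Satisfying worlds: none.

none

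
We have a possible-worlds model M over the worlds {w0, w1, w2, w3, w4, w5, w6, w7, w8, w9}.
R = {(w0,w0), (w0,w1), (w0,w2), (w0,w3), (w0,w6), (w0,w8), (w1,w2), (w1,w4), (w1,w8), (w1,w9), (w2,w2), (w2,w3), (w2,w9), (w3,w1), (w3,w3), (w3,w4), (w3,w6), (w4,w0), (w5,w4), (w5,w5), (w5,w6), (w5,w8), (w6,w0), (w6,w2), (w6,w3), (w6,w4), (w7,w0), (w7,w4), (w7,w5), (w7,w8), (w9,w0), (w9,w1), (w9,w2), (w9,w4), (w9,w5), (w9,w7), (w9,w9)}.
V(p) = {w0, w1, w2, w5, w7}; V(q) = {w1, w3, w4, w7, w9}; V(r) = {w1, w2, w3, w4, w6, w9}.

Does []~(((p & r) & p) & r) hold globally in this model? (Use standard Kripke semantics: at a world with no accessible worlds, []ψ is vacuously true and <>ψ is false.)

Recall that []ψ holds at a world iff ψ holds at every accessible world, and <>ψ holds iff ψ holds at some accessible world.
Let φ = []~(((p & r) & p) & r). Evaluate φ at each world:
  w0 (successors {w0, w1, w2, w3, w6, w8}): φ is false.
  w1 (successors {w2, w4, w8, w9}): φ is false.
  w2 (successors {w2, w3, w9}): φ is false.
  w3 (successors {w1, w3, w4, w6}): φ is false.
  w4 (successors {w0}): φ is true.
  w5 (successors {w4, w5, w6, w8}): φ is true.
  w6 (successors {w0, w2, w3, w4}): φ is false.
  w7 (successors {w0, w4, w5, w8}): φ is true.
  w8 (successors ∅): φ is true.
  w9 (successors {w0, w1, w2, w4, w5, w7, w9}): φ is false.
Detail at w0 (counterexample):
  At w0: []~(((p & r) & p) & r) requires ~(((p & r) & p) & r) at every successor {w0, w1, w2, w3, w6, w8}.
    ~(((p & r) & p) & r) fails at w1, so []~(((p & r) & p) & r) is false at w0.

No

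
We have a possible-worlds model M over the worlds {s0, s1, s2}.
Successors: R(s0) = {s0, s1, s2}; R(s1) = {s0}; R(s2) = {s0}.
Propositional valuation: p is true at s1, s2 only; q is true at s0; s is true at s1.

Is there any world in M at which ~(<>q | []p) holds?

Let φ = ~(<>q | []p). Evaluate φ at each world:
  s0 (successors {s0, s1, s2}): φ is false.
  s1 (successors {s0}): φ is false.
  s2 (successors {s0}): φ is false.
For instance, at s2:
  At s2: <>q | []p is true, so ~(<>q | []p) is false.
    At s2: <>q is true, []p is false, so <>q | []p is true.
      At s2: <>q requires q at some successor in {s0}.
        q holds at s0, so <>q is true at s2.
      At s2: []p requires p at every successor {s0}.
        p fails at s0, so []p is false at s2.

No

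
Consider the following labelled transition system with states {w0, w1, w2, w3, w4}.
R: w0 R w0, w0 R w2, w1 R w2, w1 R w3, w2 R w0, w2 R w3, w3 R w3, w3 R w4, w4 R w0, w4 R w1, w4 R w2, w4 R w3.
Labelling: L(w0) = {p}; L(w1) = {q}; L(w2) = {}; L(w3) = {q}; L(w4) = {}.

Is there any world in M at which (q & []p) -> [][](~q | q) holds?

Yes

Let φ = (q & []p) -> [][](~q | q). Evaluate φ at each world:
  w0 (successors {w0, w2}): φ is true.
  w1 (successors {w2, w3}): φ is true.
  w2 (successors {w0, w3}): φ is true.
  w3 (successors {w3, w4}): φ is true.
  w4 (successors {w0, w1, w2, w3}): φ is true.
Detail at w0 (witness):
  At w0: q & []p is false, [][](~q | q) is true, so (q & []p) -> [][](~q | q) is true.
    At w0: q is false, []p is false, so q & []p is false.
      At w0: []p requires p at every successor {w0, w2}.
        p fails at w2, so []p is false at w0.
    At w0: [][](~q | q) requires [](~q | q) at every successor {w0, w2}.
      At w0: [](~q | q) is true.
      At w2: [](~q | q) is true.
    So [][](~q | q) is true at w0.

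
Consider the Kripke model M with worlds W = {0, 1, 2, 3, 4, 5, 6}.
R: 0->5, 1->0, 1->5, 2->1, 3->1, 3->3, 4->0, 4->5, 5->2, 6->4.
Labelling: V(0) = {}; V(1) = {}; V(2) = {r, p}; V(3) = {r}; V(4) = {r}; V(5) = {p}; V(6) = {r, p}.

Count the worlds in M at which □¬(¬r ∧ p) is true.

4

Let φ = □¬(¬r ∧ p). Evaluate φ at each world:
  0 (successors {5}): φ is false.
  1 (successors {0, 5}): φ is false.
  2 (successors {1}): φ is true.
  3 (successors {1, 3}): φ is true.
  4 (successors {0, 5}): φ is false.
  5 (successors {2}): φ is true.
  6 (successors {4}): φ is true.
For instance, at 4:
  At 4: □¬(¬r ∧ p) requires ¬(¬r ∧ p) at every successor {0, 5}.
    ¬(¬r ∧ p) fails at 5, so □¬(¬r ∧ p) is false at 4.
Satisfying worlds: {2, 3, 5, 6}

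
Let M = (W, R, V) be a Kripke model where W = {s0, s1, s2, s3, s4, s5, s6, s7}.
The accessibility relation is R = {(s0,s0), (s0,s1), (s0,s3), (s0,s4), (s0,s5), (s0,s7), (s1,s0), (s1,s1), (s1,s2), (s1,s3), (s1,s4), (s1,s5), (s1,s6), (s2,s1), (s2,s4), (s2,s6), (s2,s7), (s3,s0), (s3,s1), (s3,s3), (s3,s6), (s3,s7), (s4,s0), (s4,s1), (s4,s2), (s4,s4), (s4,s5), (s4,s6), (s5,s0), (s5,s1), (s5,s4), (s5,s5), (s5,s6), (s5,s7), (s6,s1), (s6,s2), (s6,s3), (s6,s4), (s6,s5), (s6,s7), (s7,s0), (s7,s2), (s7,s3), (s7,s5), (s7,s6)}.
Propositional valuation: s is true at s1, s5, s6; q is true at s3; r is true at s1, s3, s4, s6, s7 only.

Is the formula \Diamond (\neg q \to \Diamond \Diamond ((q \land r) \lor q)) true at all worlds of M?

Yes

Let φ = \Diamond (\neg q \to \Diamond \Diamond ((q \land r) \lor q)). Evaluate φ at each world:
  s0 (successors {s0, s1, s3, s4, s5, s7}): φ is true.
  s1 (successors {s0, s1, s2, s3, s4, s5, s6}): φ is true.
  s2 (successors {s1, s4, s6, s7}): φ is true.
  s3 (successors {s0, s1, s3, s6, s7}): φ is true.
  s4 (successors {s0, s1, s2, s4, s5, s6}): φ is true.
  s5 (successors {s0, s1, s4, s5, s6, s7}): φ is true.
  s6 (successors {s1, s2, s3, s4, s5, s7}): φ is true.
  s7 (successors {s0, s2, s3, s5, s6}): φ is true.
For instance, at s1:
  At s1: \Diamond (\neg q \to \Diamond \Diamond ((q \land r) \lor q)) requires \neg q \to \Diamond \Diamond ((q \land r) \lor q) at some successor in {s0, s1, s2, s3, s4, s5, s6}.
    \neg q \to \Diamond \Diamond ((q \land r) \lor q) holds at s0, so \Diamond (\neg q \to \Diamond \Diamond ((q \land r) \lor q)) is true at s1.
      At s0: \neg q is true, \Diamond \Diamond ((q \land r) \lor q) is true, so \neg q \to \Diamond \Diamond ((q \land r) \lor q) is true.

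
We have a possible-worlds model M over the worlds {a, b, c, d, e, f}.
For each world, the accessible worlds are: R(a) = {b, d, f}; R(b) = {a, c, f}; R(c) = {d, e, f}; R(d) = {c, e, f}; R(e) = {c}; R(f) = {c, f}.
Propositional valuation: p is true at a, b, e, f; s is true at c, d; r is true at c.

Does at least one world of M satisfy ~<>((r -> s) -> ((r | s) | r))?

Let φ = ~<>((r -> s) -> ((r | s) | r)). Evaluate φ at each world:
  a (successors {b, d, f}): φ is false.
  b (successors {a, c, f}): φ is false.
  c (successors {d, e, f}): φ is false.
  d (successors {c, e, f}): φ is false.
  e (successors {c}): φ is false.
  f (successors {c, f}): φ is false.
For instance, at b:
  At b: <>((r -> s) -> ((r | s) | r)) is true, so ~<>((r -> s) -> ((r | s) | r)) is false.
    At b: <>((r -> s) -> ((r | s) | r)) requires (r -> s) -> ((r | s) | r) at some successor in {a, c, f}.
      (r -> s) -> ((r | s) | r) holds at c, so <>((r -> s) -> ((r | s) | r)) is true at b.

No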